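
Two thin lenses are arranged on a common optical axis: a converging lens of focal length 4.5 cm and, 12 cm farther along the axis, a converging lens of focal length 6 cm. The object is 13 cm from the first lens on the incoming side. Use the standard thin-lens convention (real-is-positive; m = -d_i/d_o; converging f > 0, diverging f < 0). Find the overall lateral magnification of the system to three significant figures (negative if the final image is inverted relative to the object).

-3.60

Lens 1: 1/d_i1 = 1/f_1 - 1/d_o1 = 1/4.5 - 1/13 = 0.14530 cm^-1, so d_i1 = 6.882 cm.
m_1 = -(6.882)/13 = -0.5294.
The intermediate image is 6.882 cm to the right of lens 1, so d_o2 = L - d_i1 = 12 - 6.882 = 5.118 cm.
Lens 2: 1/d_i2 = 1/f_2 - 1/d_o2 = 1/6 - 1/(5.118) = -0.02874 cm^-1, so d_i2 = -34.800 cm.
m_2 = -(-34.800)/(5.118) = 6.8000.
Overall magnification: m = m_1 m_2 = -3.6000.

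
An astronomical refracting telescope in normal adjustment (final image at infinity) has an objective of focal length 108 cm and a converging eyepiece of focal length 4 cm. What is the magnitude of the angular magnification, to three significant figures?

|M| = f_obj/|f_eye| = 108/4 = 27.000.

27.0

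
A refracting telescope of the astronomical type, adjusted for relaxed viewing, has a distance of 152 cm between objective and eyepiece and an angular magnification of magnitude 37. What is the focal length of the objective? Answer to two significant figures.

In normal adjustment the tube length equals f_obj + f_eye and |M| = f_obj/f_eye.
So f_obj = 37 f_eye and 37 f_eye + f_eye = 152 cm, giving f_eye = 152/38 = 4.000 cm and f_obj = 148.000 cm.

150 cm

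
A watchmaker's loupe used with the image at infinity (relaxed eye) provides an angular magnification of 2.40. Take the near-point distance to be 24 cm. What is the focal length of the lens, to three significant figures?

10.0 cm

For the image at infinity, M = D/f.
f = D/M = 24/2.4 = 10.000 cm.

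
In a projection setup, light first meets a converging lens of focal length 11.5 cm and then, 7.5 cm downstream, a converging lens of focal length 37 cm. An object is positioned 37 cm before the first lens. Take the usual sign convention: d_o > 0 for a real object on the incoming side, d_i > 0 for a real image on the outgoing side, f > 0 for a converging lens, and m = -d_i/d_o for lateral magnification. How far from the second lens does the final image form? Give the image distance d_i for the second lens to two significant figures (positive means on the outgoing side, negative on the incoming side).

7.4 cm

First lens: d_i1 = 1/(1/11.5 - 1/37) = 16.686 cm.
This image would form 16.686 cm past lens 1, i.e. 9.186 cm beyond lens 2, so it is a virtual object for lens 2: d_o2 = 7.5 - 16.686 = -9.186 cm.
Second lens: d_i2 = 1/(1/37 - 1/(-9.186)) = 7.359 cm.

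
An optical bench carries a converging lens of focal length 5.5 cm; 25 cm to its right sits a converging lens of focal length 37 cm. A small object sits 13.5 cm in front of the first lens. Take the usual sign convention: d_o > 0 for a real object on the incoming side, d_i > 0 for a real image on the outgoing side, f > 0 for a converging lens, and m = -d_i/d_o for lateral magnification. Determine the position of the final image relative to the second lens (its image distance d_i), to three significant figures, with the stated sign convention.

Lens 1: 1/d_i1 = 1/f_1 - 1/d_o1 = 1/5.5 - 1/13.5 = 0.10774 cm^-1, so d_i1 = 9.281 cm.
Object distance for lens 2: d_o2 = 25 - 9.281 = 15.719 cm.
Lens 2: 1/d_i2 = 1/f_2 - 1/d_o2 = 1/37 - 1/(15.719) = -0.03659 cm^-1, so d_i2 = -27.329 cm.

-27.3 cm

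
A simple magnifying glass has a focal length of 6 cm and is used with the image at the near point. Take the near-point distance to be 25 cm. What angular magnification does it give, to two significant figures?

M = 1 + D/f = 1 + 25/6 = 5.167.

5.2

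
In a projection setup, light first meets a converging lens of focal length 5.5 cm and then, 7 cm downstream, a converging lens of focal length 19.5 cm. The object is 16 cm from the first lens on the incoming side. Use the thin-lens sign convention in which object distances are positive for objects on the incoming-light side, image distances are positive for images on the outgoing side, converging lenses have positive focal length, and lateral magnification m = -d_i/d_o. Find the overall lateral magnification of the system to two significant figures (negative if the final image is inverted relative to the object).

-0.49

First lens: d_i1 = 1/(1/5.5 - 1/16) = 8.381 cm.
m_1 = -(8.381)/16 = -0.5238.
Since 8.381 cm > 7 cm, the first image lies past the second lens and serves as a virtual object: d_o2 = L - d_i1 = -1.381 cm.
Second lens: d_i2 = 1/(1/19.5 - 1/(-1.381)) = 1.290 cm.
m_2 = -(1.290)/(-1.381) = 0.9339.
Overall magnification: m = m_1 m_2 = -0.4892.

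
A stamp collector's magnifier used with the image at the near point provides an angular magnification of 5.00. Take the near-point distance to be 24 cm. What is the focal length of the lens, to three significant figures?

6.00 cm

For the image at the near point, M = 1 + D/f.
f = D/(M - 1) = 24/(5.0 - 1) = 6.000 cm.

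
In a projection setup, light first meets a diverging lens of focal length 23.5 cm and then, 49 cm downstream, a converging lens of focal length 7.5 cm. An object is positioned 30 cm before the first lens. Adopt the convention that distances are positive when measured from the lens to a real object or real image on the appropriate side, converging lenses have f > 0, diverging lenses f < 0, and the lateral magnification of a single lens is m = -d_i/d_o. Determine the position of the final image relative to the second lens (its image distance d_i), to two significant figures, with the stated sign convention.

First lens: d_i1 = 1/(1/(-23.5) - 1/30) = -13.178 cm.
With d_i1 < 0 the first image is virtual and lies on the object side; the object distance for lens 2 is d_o2 = 49 - (-13.178) = 62.178 cm.
Second lens: d_i2 = 1/(1/7.5 - 1/(62.178)) = 8.529 cm.

8.5 cm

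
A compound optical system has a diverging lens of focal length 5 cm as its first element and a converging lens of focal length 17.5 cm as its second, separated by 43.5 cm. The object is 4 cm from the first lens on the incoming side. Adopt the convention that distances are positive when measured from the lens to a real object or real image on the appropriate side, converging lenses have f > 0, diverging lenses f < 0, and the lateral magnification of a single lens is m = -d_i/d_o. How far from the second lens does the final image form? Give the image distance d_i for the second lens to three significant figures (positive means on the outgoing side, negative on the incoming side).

First lens: d_i1 = 1/(1/(-5) - 1/4) = -2.222 cm.
With d_i1 < 0 the first image is virtual and lies on the object side; the object distance for lens 2 is d_o2 = 43.5 - (-2.222) = 45.722 cm.
Second lens: d_i2 = 1/(1/17.5 - 1/(45.722)) = 28.351 cm.

28.4 cm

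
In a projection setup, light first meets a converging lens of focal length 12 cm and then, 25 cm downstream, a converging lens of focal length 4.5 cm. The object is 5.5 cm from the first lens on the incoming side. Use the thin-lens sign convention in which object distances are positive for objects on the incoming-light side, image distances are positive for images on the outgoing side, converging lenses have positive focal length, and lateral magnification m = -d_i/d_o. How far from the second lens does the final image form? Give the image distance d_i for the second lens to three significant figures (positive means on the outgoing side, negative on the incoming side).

First lens: d_i1 = 1/(1/12 - 1/5.5) = -10.154 cm.
The intermediate image is virtual, 10.154 cm to the left of lens 1, so d_o2 = L - d_i1 = 25 - (-10.154) = 35.154 cm.
Second lens: d_i2 = 1/(1/4.5 - 1/(35.154)) = 5.161 cm.

5.16 cm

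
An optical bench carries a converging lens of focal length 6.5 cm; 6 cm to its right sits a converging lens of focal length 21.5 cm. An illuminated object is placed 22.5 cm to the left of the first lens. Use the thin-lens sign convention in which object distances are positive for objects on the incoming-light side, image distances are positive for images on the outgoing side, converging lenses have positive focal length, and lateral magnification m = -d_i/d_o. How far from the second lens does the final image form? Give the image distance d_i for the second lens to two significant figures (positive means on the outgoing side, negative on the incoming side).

Applying the thin-lens equation to the first lens, 1/6.5 = 1/22.5 + 1/d_i1, which gives d_i1 = 9.141 cm.
Since 9.141 cm > 6 cm, the first image lies past the second lens and serves as a virtual object: d_o2 = L - d_i1 = -3.141 cm.
Applying the thin-lens equation again with f_2 = 21.5 cm and d_o2 = -3.141 cm gives d_i2 = 2.740 cm.

2.7 cm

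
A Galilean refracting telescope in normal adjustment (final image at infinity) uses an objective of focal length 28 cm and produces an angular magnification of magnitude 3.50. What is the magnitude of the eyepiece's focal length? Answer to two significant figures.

8.0 cm

|M| = f_obj/|f_eye|, so |f_eye| = f_obj/|M| = 28/3.5 = 8.000 cm.
(The eyepiece is diverging, so its signed focal length is -8.000 cm.)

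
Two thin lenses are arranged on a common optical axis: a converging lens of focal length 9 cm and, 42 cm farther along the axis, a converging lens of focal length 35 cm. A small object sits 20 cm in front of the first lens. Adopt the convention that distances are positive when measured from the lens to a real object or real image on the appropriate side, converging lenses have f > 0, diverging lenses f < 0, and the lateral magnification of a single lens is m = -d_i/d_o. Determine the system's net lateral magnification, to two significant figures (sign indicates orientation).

-3.1

First lens: d_i1 = 1/(1/9 - 1/20) = 16.364 cm.
m_1 = -(16.364)/20 = -0.8182.
The intermediate image is 16.364 cm to the right of lens 1, so d_o2 = L - d_i1 = 42 - 16.364 = 25.636 cm.
Second lens: d_i2 = 1/(1/35 - 1/(25.636)) = -95.825 cm.
m_2 = -(-95.825)/(25.636) = 3.7379.
The system's lateral magnification is m_1 m_2 = (-0.8182)(3.7379) = -3.0583.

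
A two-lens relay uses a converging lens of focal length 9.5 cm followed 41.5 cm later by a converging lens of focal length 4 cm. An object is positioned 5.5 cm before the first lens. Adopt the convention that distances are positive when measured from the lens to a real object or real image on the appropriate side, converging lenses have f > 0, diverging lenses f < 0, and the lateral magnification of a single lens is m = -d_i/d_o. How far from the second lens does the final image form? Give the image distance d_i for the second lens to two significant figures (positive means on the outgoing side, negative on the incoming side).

First lens: d_i1 = 1/(1/9.5 - 1/5.5) = -13.062 cm.
With d_i1 < 0 the first image is virtual and lies on the object side; the object distance for lens 2 is d_o2 = 41.5 - (-13.062) = 54.562 cm.
Second lens: d_i2 = 1/(1/4 - 1/(54.562)) = 4.316 cm.

4.3 cm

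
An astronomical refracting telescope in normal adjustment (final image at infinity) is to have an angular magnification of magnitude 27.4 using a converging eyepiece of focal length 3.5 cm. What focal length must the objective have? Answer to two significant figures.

96 cm

|M| = f_obj/|f_eye|, so f_obj = |M| x |f_eye| = 27.4 x 3.5 = 95.900 cm.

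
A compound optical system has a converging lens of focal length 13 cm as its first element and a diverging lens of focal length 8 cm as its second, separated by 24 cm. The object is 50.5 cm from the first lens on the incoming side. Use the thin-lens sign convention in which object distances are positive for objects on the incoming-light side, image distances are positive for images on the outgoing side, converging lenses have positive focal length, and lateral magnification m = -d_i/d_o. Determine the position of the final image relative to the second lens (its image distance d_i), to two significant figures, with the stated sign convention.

Applying the thin-lens equation to the first lens, 1/13 = 1/50.5 + 1/d_i1, which gives d_i1 = 17.507 cm.
The intermediate image is 17.507 cm to the right of lens 1, so d_o2 = L - d_i1 = 24 - 17.507 = 6.493 cm.
Applying the thin-lens equation again with f_2 = -8 cm and d_o2 = 6.493 cm gives d_i2 = -3.584 cm.

-3.6 cm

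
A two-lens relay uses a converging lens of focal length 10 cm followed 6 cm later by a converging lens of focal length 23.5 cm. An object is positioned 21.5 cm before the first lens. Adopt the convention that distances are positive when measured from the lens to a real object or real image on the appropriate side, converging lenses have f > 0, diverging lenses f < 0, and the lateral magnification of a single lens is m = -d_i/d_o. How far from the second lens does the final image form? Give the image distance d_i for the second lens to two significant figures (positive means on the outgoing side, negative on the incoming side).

8.2 cm

Applying the thin-lens equation to the first lens, 1/10 = 1/21.5 + 1/d_i1, which gives d_i1 = 18.696 cm.
Since 18.696 cm > 6 cm, the first image lies past the second lens and serves as a virtual object: d_o2 = L - d_i1 = -12.696 cm.
Applying the thin-lens equation again with f_2 = 23.5 cm and d_o2 = -12.696 cm gives d_i2 = 8.243 cm.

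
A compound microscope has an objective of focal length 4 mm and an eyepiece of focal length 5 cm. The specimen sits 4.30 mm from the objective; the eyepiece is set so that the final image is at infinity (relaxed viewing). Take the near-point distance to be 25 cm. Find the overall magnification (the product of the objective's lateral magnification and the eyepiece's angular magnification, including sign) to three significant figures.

Convert to cm: f_obj = 4 mm = 0.4 cm; d_o = 4.30 mm = 0.43 cm.
Objective: 1/d_i = 1/f_obj - 1/d_o = 1/0.4 - 1/0.43 = 0.17442 cm^-1, so d_i = 5.733 cm.
m_obj = -d_i/d_o = -5.733/0.43 = -13.333.
Eyepiece angular magnification (image at infinity): M_eye = D/f_e = 25/5 = 5.000.
Overall M = m_obj x M_eye = (-13.333)(5.000) = -66.67.

-66.7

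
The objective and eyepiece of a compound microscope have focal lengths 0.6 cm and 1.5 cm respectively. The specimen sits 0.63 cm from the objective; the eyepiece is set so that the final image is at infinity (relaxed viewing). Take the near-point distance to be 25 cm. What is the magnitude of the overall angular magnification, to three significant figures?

333

Objective: 1/d_i = 1/f_obj - 1/d_o = 1/0.6 - 1/0.63 = 0.07937 cm^-1, so d_i = 12.600 cm.
m_obj = -d_i/d_o = -12.600/0.63 = -20.000.
Eyepiece angular magnification (image at infinity): M_eye = D/f_e = 25/1.5 = 16.667.
Overall M = m_obj x M_eye = (-20.000)(16.667) = -333.33.
|M| = 333.33.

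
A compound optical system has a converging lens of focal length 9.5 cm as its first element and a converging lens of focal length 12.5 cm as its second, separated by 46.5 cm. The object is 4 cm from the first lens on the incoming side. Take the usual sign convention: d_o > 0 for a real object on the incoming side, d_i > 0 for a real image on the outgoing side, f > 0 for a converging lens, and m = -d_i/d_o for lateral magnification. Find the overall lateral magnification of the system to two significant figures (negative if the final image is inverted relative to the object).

First lens: d_i1 = 1/(1/9.5 - 1/4) = -6.909 cm.
m_1 = -(-6.909)/4 = 1.7273.
The intermediate image is virtual, 6.909 cm to the left of lens 1, so d_o2 = L - d_i1 = 46.5 - (-6.909) = 53.409 cm.
Second lens: d_i2 = 1/(1/12.5 - 1/(53.409)) = 16.319 cm.
m_2 = -(16.319)/(53.409) = -0.3056.
Overall magnification: m = m_1 m_2 = -0.5278.

-0.53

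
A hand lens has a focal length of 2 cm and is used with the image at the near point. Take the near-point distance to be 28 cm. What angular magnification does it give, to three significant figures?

M = 1 + D/f = 1 + 28/2 = 15.000.

15.0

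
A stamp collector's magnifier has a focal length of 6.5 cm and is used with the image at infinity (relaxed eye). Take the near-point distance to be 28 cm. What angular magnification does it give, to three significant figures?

4.31

M = D/f = 28/6.5 = 4.308.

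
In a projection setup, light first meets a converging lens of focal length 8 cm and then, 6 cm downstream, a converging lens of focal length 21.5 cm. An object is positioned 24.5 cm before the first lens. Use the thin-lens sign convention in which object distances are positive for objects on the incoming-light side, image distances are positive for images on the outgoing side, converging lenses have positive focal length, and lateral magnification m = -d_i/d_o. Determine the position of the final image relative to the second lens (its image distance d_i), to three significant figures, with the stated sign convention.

First lens: d_i1 = 1/(1/8 - 1/24.5) = 11.879 cm.
This image would form 11.879 cm past lens 1, i.e. 5.879 cm beyond lens 2, so it is a virtual object for lens 2: d_o2 = 6 - 11.879 = -5.879 cm.
Second lens: d_i2 = 1/(1/21.5 - 1/(-5.879)) = 4.616 cm.

4.62 cm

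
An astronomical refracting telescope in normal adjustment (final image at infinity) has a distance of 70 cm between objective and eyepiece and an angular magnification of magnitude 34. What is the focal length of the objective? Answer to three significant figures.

In normal adjustment the tube length equals f_obj + f_eye and |M| = f_obj/f_eye.
So f_obj = 34 f_eye and 34 f_eye + f_eye = 70 cm, giving f_eye = 70/35 = 2.000 cm and f_obj = 68.000 cm.

68.0 cm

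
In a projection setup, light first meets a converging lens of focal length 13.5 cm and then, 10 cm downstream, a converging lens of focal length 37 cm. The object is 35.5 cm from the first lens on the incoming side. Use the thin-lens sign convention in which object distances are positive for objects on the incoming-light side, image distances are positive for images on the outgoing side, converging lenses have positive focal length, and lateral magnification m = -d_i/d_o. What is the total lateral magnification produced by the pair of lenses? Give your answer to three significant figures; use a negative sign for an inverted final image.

First lens: d_i1 = 1/(1/13.5 - 1/35.5) = 21.784 cm.
m_1 = -(21.784)/35.5 = -0.6136.
Since 21.784 cm > 10 cm, the first image lies past the second lens and serves as a virtual object: d_o2 = L - d_i1 = -11.784 cm.
Second lens: d_i2 = 1/(1/37 - 1/(-11.784)) = 8.938 cm.
m_2 = -(8.938)/(-11.784) = 0.7584.
Total m = m_1 x m_2 = (-0.6136)(0.7584) = -0.4654.

-0.465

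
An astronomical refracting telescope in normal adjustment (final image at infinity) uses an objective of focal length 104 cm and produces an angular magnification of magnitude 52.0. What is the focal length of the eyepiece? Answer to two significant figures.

|M| = f_obj/f_eye, so f_eye = f_obj/|M| = 104/52.0 = 2.000 cm.

2.0 cm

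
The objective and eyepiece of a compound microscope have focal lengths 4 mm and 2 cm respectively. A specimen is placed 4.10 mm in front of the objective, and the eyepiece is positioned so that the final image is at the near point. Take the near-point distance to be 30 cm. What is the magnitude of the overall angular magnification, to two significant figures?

Convert to cm: f_obj = 4 mm = 0.4 cm; d_o = 4.10 mm = 0.41 cm.
Objective: 1/d_i = 1/f_obj - 1/d_o = 1/0.4 - 1/0.41 = 0.06098 cm^-1, so d_i = 16.400 cm.
m_obj = -d_i/d_o = -16.400/0.41 = -40.000.
Eyepiece angular magnification (image at near point): M_eye = 1 + D/f_e = 1 + 30/2 = 16.000.
Overall M = m_obj x M_eye = (-40.000)(16.000) = -640.00.
|M| = 640.00.

640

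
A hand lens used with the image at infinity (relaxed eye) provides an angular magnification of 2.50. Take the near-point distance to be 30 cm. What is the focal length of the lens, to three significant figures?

For the image at infinity, M = D/f.
f = D/M = 30/2.5 = 12.000 cm.

12.0 cm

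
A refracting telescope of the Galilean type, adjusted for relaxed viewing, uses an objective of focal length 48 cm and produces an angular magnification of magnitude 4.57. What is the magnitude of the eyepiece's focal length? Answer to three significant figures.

10.5 cm

|M| = f_obj/|f_eye|, so |f_eye| = f_obj/|M| = 48/4.57 = 10.503 cm.
(The eyepiece is diverging, so its signed focal length is -10.503 cm.)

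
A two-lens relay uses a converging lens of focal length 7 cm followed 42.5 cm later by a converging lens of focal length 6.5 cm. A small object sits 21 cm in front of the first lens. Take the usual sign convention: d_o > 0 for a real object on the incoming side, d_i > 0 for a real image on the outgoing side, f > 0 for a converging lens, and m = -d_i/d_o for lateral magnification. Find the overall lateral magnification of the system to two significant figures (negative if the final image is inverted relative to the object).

0.13

Lens 1: 1/d_i1 = 1/f_1 - 1/d_o1 = 1/7 - 1/21 = 0.09524 cm^-1, so d_i1 = 10.500 cm.
m_1 = -(10.500)/21 = -0.5000.
Object distance for lens 2: d_o2 = 42.5 - 10.500 = 32.000 cm.
Lens 2: 1/d_i2 = 1/f_2 - 1/d_o2 = 1/6.5 - 1/(32.000) = 0.12260 cm^-1, so d_i2 = 8.157 cm.
m_2 = -(8.157)/(32.000) = -0.2549.
Total m = m_1 x m_2 = (-0.5000)(-0.2549) = 0.1275.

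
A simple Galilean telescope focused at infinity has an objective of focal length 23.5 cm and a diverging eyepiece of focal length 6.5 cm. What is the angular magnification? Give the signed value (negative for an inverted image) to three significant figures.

3.62

M = -f_obj/f_eye = -23.5/(-6.5) = 3.615.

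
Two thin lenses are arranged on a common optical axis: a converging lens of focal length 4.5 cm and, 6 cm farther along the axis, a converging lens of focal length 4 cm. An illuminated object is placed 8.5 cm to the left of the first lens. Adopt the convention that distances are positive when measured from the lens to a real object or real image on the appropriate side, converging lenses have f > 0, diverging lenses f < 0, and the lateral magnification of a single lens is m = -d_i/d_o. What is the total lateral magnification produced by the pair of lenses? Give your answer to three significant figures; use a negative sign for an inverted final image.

Lens 1: 1/d_i1 = 1/f_1 - 1/d_o1 = 1/4.5 - 1/8.5 = 0.10458 cm^-1, so d_i1 = 9.563 cm.
m_1 = -(9.563)/8.5 = -1.1250.
This image would form 9.563 cm past lens 1, i.e. 3.563 cm beyond lens 2, so it is a virtual object for lens 2: d_o2 = 6 - 9.563 = -3.563 cm.
Lens 2: 1/d_i2 = 1/f_2 - 1/d_o2 = 1/4 - 1/(-3.563) = 0.53070 cm^-1, so d_i2 = 1.884 cm.
m_2 = -(1.884)/(-3.563) = 0.5289.
The system's lateral magnification is m_1 m_2 = (-1.1250)(0.5289) = -0.5950.

-0.595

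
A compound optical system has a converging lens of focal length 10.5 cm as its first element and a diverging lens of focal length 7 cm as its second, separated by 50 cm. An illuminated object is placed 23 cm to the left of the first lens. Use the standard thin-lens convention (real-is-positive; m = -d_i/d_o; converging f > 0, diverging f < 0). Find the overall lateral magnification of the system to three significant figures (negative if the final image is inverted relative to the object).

Applying the thin-lens equation to the first lens, 1/10.5 = 1/23 + 1/d_i1, which gives d_i1 = 19.320 cm.
Its lateral magnification is m_1 = -d_i1/d_o1 = -(19.320)/23 = -0.8400.
That image sits 30.680 cm in front of the second lens, so d_o2 = 30.680 cm.
Applying the thin-lens equation again with f_2 = -7 cm and d_o2 = 30.680 cm gives d_i2 = -5.700 cm.
m_2 = -(-5.700)/(30.680) = 0.1858.
Overall magnification: m = m_1 m_2 = -0.1561.

-0.156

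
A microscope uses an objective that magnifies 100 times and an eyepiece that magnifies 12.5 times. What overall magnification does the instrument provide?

1250

The overall magnification of a compound microscope is the product of the objective and eyepiece magnifications:
M = M_obj x M_eye = 100 x 12.5 = 1250.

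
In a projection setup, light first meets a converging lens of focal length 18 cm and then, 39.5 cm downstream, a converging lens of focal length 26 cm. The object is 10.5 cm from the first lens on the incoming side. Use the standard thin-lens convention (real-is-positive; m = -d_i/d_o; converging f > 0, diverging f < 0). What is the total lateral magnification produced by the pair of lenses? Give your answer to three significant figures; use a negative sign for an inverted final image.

-1.61

First lens: d_i1 = 1/(1/18 - 1/10.5) = -25.200 cm.
m_1 = -(-25.200)/10.5 = 2.4000.
With d_i1 < 0 the first image is virtual and lies on the object side; the object distance for lens 2 is d_o2 = 39.5 - (-25.200) = 64.700 cm.
Second lens: d_i2 = 1/(1/26 - 1/(64.700)) = 43.468 cm.
m_2 = -(43.468)/(64.700) = -0.6718.
The system's lateral magnification is m_1 m_2 = (2.4000)(-0.6718) = -1.6124.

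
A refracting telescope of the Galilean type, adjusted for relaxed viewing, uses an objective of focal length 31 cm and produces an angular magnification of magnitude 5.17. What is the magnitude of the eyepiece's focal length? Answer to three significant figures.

6.00 cm

|M| = f_obj/|f_eye|, so |f_eye| = f_obj/|M| = 31/5.17 = 5.996 cm.
(The eyepiece is diverging, so its signed focal length is -5.996 cm.)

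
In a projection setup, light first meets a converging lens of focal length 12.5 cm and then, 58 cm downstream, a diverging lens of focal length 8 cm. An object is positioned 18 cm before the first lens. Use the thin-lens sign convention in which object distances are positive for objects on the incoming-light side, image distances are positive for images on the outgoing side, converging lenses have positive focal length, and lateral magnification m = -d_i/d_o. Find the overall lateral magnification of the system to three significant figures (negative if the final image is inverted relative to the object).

Applying the thin-lens equation to the first lens, 1/12.5 = 1/18 + 1/d_i1, which gives d_i1 = 40.909 cm.
Its lateral magnification is m_1 = -d_i1/d_o1 = -(40.909)/18 = -2.2727.
The intermediate image is 40.909 cm to the right of lens 1, so d_o2 = L - d_i1 = 58 - 40.909 = 17.091 cm.
Applying the thin-lens equation again with f_2 = -8 cm and d_o2 = 17.091 cm gives d_i2 = -5.449 cm.
m_2 = -(-5.449)/(17.091) = 0.3188.
Overall magnification: m = m_1 m_2 = -0.7246.

-0.725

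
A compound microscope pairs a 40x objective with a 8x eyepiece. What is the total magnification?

320

The overall magnification of a compound microscope is the product of the objective and eyepiece magnifications:
M = M_obj x M_eye = 40 x 8 = 320.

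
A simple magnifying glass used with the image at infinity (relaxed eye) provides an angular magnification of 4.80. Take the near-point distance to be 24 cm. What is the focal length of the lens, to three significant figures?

For the image at infinity, M = D/f.
f = D/M = 24/4.8 = 5.000 cm.

5.00 cm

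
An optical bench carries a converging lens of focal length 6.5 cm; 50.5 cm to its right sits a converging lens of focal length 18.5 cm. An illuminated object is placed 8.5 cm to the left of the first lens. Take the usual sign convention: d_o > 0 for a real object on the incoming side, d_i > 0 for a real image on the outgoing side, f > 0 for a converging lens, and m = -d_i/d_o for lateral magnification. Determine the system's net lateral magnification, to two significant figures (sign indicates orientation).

14

Lens 1: 1/d_i1 = 1/f_1 - 1/d_o1 = 1/6.5 - 1/8.5 = 0.03620 cm^-1, so d_i1 = 27.625 cm.
m_1 = -(27.625)/8.5 = -3.2500.
The intermediate image is 27.625 cm to the right of lens 1, so d_o2 = L - d_i1 = 50.5 - 27.625 = 22.875 cm.
Lens 2: 1/d_i2 = 1/f_2 - 1/d_o2 = 1/18.5 - 1/(22.875) = 0.01034 cm^-1, so d_i2 = 96.729 cm.
m_2 = -(96.729)/(22.875) = -4.2286.
Total m = m_1 x m_2 = (-3.2500)(-4.2286) = 13.7429.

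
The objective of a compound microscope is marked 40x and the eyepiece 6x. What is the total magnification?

240

The overall magnification of a compound microscope is the product of the objective and eyepiece magnifications:
M = M_obj x M_eye = 40 x 6 = 240.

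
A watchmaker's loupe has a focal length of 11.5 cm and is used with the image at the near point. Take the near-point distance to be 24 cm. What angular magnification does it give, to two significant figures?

M = 1 + D/f = 1 + 24/11.5 = 3.087.

3.1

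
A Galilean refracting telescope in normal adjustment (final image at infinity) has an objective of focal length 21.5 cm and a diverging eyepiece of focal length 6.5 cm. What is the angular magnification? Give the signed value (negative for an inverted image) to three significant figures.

M = -f_obj/f_eye = -21.5/(-6.5) = 3.308.

3.31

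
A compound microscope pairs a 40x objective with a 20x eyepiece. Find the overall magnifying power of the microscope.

The overall magnification of a compound microscope is the product of the objective and eyepiece magnifications:
M = M_obj x M_eye = 40 x 20 = 800.

800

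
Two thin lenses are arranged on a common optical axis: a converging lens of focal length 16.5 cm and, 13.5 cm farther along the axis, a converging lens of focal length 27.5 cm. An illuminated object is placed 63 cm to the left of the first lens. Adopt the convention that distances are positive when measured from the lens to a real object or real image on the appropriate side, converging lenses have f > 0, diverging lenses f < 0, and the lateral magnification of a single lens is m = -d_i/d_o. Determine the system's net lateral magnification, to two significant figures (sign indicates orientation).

Lens 1: 1/d_i1 = 1/f_1 - 1/d_o1 = 1/16.5 - 1/63 = 0.04473 cm^-1, so d_i1 = 22.355 cm.
m_1 = -(22.355)/63 = -0.3548.
This image would form 22.355 cm past lens 1, i.e. 8.855 cm beyond lens 2, so it is a virtual object for lens 2: d_o2 = 13.5 - 22.355 = -8.855 cm.
Lens 2: 1/d_i2 = 1/f_2 - 1/d_o2 = 1/27.5 - 1/(-8.855) = 0.14930 cm^-1, so d_i2 = 6.698 cm.
m_2 = -(6.698)/(-8.855) = 0.7564.
Overall magnification: m = m_1 m_2 = -0.2684.

-0.27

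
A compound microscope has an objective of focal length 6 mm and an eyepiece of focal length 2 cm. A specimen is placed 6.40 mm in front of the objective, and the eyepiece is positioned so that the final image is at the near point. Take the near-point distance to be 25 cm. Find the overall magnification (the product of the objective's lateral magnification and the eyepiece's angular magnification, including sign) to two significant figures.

Convert to cm: f_obj = 6 mm = 0.6 cm; d_o = 6.40 mm = 0.64 cm.
Objective: 1/d_i = 1/f_obj - 1/d_o = 1/0.6 - 1/0.64 = 0.10417 cm^-1, so d_i = 9.600 cm.
m_obj = -d_i/d_o = -9.600/0.64 = -15.000.
Eyepiece angular magnification (image at near point): M_eye = 1 + D/f_e = 1 + 25/2 = 13.500.
Overall M = m_obj x M_eye = (-15.000)(13.500) = -202.50.

-200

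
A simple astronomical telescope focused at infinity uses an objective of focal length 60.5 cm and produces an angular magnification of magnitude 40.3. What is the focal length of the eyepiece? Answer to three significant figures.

|M| = f_obj/f_eye, so f_eye = f_obj/|M| = 60.5/40.3 = 1.501 cm.

1.50 cm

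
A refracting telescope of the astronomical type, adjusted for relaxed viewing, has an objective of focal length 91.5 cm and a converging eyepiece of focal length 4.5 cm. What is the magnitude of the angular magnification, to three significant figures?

|M| = f_obj/|f_eye| = 91.5/4.5 = 20.333.

20.3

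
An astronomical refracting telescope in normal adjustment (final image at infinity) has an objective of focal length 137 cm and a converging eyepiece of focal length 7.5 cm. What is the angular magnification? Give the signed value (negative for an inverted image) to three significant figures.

M = -f_obj/f_eye = -137/(7.5) = -18.267.

-18.3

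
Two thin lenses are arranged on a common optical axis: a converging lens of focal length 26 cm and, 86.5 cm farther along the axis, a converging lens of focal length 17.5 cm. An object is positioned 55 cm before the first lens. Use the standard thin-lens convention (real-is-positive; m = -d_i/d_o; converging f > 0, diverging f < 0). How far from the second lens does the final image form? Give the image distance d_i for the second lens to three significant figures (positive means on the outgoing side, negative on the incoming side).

First lens: d_i1 = 1/(1/26 - 1/55) = 49.310 cm.
Object distance for lens 2: d_o2 = 86.5 - 49.310 = 37.190 cm.
Second lens: d_i2 = 1/(1/17.5 - 1/(37.190)) = 33.054 cm.

33.1 cm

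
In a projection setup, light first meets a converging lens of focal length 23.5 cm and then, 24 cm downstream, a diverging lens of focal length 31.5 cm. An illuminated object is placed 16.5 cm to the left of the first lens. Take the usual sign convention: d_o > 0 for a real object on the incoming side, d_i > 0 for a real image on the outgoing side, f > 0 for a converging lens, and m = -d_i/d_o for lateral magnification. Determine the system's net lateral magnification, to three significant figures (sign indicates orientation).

Applying the thin-lens equation to the first lens, 1/23.5 = 1/16.5 + 1/d_i1, which gives d_i1 = -55.393 cm.
Its lateral magnification is m_1 = -d_i1/d_o1 = -(-55.393)/16.5 = 3.3571.
With d_i1 < 0 the first image is virtual and lies on the object side; the object distance for lens 2 is d_o2 = 24 - (-55.393) = 79.393 cm.
Applying the thin-lens equation again with f_2 = -31.5 cm and d_o2 = 79.393 cm gives d_i2 = -22.552 cm.
m_2 = -(-22.552)/(79.393) = 0.2841.
Overall magnification: m = m_1 m_2 = 0.9536.

0.954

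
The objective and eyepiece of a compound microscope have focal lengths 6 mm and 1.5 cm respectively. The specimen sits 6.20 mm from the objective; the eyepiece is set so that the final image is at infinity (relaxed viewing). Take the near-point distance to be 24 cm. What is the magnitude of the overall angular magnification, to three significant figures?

480

Convert to cm: f_obj = 6 mm = 0.6 cm; d_o = 6.20 mm = 0.62 cm.
Objective: 1/d_i = 1/f_obj - 1/d_o = 1/0.6 - 1/0.62 = 0.05376 cm^-1, so d_i = 18.600 cm.
m_obj = -d_i/d_o = -18.600/0.62 = -30.000.
Eyepiece angular magnification (image at infinity): M_eye = D/f_e = 24/1.5 = 16.000.
Overall M = m_obj x M_eye = (-30.000)(16.000) = -480.00.
|M| = 480.00.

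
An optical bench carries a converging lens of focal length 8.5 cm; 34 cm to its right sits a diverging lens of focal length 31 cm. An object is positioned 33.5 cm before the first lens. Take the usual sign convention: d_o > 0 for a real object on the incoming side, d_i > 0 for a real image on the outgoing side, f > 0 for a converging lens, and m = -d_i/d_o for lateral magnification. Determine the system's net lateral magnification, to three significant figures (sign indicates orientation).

-0.197

First lens: d_i1 = 1/(1/8.5 - 1/33.5) = 11.390 cm.
m_1 = -(11.390)/33.5 = -0.3400.
Object distance for lens 2: d_o2 = 34 - 11.390 = 22.610 cm.
Second lens: d_i2 = 1/(1/(-31) - 1/(22.610)) = -13.074 cm.
m_2 = -(-13.074)/(22.610) = 0.5783.
Total m = m_1 x m_2 = (-0.3400)(0.5783) = -0.1966.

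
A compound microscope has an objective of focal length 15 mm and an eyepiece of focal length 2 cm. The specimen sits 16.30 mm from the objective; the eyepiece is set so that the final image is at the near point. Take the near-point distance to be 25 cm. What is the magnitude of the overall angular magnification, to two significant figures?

Convert to cm: f_obj = 15 mm = 1.5 cm; d_o = 16.30 mm = 1.63 cm.
Objective: 1/d_i = 1/f_obj - 1/d_o = 1/1.5 - 1/1.63 = 0.05317 cm^-1, so d_i = 18.808 cm.
m_obj = -d_i/d_o = -18.808/1.63 = -11.538.
Eyepiece angular magnification (image at near point): M_eye = 1 + D/f_e = 1 + 25/2 = 13.500.
Overall M = m_obj x M_eye = (-11.538)(13.500) = -155.77.
|M| = 155.77.

160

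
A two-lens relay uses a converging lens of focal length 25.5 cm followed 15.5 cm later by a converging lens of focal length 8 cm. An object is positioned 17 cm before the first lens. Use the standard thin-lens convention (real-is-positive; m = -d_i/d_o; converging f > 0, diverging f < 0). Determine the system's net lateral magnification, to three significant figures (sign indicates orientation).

Lens 1: 1/d_i1 = 1/f_1 - 1/d_o1 = 1/25.5 - 1/17 = -0.01961 cm^-1, so d_i1 = -51.000 cm.
m_1 = -(-51.000)/17 = 3.0000.
The intermediate image is virtual, 51.000 cm to the left of lens 1, so d_o2 = L - d_i1 = 15.5 - (-51.000) = 66.500 cm.
Lens 2: 1/d_i2 = 1/f_2 - 1/d_o2 = 1/8 - 1/(66.500) = 0.10996 cm^-1, so d_i2 = 9.094 cm.
m_2 = -(9.094)/(66.500) = -0.1368.
The system's lateral magnification is m_1 m_2 = (3.0000)(-0.1368) = -0.4103.

-0.410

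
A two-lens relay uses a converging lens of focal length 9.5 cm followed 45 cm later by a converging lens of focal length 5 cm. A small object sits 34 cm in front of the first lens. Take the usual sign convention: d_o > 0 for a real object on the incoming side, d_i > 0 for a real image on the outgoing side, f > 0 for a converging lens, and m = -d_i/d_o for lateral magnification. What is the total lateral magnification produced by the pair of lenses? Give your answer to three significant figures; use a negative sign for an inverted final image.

0.0723

Lens 1: 1/d_i1 = 1/f_1 - 1/d_o1 = 1/9.5 - 1/34 = 0.07585 cm^-1, so d_i1 = 13.184 cm.
m_1 = -(13.184)/34 = -0.3878.
Object distance for lens 2: d_o2 = 45 - 13.184 = 31.816 cm.
Lens 2: 1/d_i2 = 1/f_2 - 1/d_o2 = 1/5 - 1/(31.816) = 0.16857 cm^-1, so d_i2 = 5.932 cm.
m_2 = -(5.932)/(31.816) = -0.1865.
The system's lateral magnification is m_1 m_2 = (-0.3878)(-0.1865) = 0.0723.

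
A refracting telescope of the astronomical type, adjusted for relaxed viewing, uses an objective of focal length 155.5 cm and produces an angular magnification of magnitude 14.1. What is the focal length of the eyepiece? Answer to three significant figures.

|M| = f_obj/f_eye, so f_eye = f_obj/|M| = 155.5/14.1 = 11.028 cm.

11.0 cm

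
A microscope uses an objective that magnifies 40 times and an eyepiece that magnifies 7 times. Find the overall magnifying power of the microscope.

The overall magnification of a compound microscope is the product of the objective and eyepiece magnifications:
M = M_obj x M_eye = 40 x 7 = 280.

280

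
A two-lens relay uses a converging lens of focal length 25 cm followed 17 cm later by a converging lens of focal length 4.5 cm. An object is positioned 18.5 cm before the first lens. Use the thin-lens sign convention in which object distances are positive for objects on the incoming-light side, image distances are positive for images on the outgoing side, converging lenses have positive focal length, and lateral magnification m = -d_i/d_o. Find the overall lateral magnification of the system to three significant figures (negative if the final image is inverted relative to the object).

-0.207

First lens: d_i1 = 1/(1/25 - 1/18.5) = -71.154 cm.
m_1 = -(-71.154)/18.5 = 3.8462.
With d_i1 < 0 the first image is virtual and lies on the object side; the object distance for lens 2 is d_o2 = 17 - (-71.154) = 88.154 cm.
Second lens: d_i2 = 1/(1/4.5 - 1/(88.154)) = 4.742 cm.
m_2 = -(4.742)/(88.154) = -0.0538.
Overall magnification: m = m_1 m_2 = -0.2069.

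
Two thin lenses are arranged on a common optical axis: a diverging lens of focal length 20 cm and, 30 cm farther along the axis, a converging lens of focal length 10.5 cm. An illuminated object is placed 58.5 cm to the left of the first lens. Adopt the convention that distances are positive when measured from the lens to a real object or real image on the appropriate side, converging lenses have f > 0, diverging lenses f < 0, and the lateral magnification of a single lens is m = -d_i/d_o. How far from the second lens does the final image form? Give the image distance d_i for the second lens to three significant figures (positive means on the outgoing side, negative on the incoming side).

Lens 1: 1/d_i1 = 1/f_1 - 1/d_o1 = 1/(-20) - 1/58.5 = -0.06709 cm^-1, so d_i1 = -14.904 cm.
With d_i1 < 0 the first image is virtual and lies on the object side; the object distance for lens 2 is d_o2 = 30 - (-14.904) = 44.904 cm.
Lens 2: 1/d_i2 = 1/f_2 - 1/d_o2 = 1/10.5 - 1/(44.904) = 0.07297 cm^-1, so d_i2 = 13.705 cm.

13.7 cm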